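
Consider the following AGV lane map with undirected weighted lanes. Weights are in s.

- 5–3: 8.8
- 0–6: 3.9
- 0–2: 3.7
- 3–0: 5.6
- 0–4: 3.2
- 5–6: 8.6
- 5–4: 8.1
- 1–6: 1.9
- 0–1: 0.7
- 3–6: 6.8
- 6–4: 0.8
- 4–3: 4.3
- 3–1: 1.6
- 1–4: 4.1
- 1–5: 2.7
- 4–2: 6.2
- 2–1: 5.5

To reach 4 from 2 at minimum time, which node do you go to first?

4

Enumerating some paths:
2 - 0 - 4: 3.7+3.2 = 6.9
2 - 0 - 1 - 6 - 4: 3.7+0.7+1.9+0.8 = 7.1
2 - 4: 6.2 = 6.2
2 - 1 - 6 - 4: 5.5+1.9+0.8 = 8.2
The minimum is 6.2 s via 2 - 4.
So from 2 the first move is to 4.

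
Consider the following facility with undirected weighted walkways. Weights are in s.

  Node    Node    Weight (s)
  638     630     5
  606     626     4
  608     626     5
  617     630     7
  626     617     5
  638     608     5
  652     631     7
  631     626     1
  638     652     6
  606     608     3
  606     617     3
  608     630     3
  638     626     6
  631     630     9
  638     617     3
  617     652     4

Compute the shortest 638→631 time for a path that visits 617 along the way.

Best 638 to 617: 638–617 costing 3
Best 617 to 631: 617–626–631 costing 6
Total via 617: 3 + 6 = 9 s.

9 s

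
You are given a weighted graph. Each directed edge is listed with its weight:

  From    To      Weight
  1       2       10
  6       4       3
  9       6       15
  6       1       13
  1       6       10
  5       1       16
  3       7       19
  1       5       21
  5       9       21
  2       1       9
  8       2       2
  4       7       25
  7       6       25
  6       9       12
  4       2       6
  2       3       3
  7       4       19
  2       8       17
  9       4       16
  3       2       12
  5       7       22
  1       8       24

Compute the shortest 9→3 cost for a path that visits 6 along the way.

Shortest 9→6: 9–6 = 15
Shortest 6→3: 6–4–2–3 = 12
Total via 6: 15 + 12 = 27.

27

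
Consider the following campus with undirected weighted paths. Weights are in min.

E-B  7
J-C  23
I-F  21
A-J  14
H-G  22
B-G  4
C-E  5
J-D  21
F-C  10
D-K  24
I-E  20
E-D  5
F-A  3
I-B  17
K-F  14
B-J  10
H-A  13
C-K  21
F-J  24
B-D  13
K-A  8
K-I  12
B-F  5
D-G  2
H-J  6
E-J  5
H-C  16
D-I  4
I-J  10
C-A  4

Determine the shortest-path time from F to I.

Running Dijkstra from F:
F: 0
A: 3  (via F)
B: 5  (via F)
C: 7  (via A)
G: 9  (via B)
D: 11  (via G)
K: 11  (via A)
E: 12  (via B)
I: 15  (via D)
Shortest route: F → B → G → D → I = 15 min.

15 min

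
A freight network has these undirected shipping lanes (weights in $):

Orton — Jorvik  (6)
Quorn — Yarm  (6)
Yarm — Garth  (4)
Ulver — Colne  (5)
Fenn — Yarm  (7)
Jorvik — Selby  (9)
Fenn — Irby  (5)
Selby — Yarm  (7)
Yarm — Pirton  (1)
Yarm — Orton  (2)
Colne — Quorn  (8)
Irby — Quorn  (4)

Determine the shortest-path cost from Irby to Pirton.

$11

Candidate routes:
Irby → Quorn → Yarm → Pirton: 4+6+1 = 11
Irby → Fenn → Yarm → Pirton: 5+7+1 = 13
The minimum is $11 via Irby → Quorn → Yarm → Pirton.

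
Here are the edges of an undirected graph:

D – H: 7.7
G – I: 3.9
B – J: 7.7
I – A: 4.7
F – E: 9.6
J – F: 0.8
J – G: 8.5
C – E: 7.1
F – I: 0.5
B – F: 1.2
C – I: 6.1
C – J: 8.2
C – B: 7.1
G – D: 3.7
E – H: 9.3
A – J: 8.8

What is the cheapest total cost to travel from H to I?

Running Dijkstra from H:
H: 0
D: 7.7  (via H)
E: 9.3  (via H)
G: 11.4  (via D)
I: 15.3  (via G)
Shortest route: H → D → G → I = 15.3.

15.3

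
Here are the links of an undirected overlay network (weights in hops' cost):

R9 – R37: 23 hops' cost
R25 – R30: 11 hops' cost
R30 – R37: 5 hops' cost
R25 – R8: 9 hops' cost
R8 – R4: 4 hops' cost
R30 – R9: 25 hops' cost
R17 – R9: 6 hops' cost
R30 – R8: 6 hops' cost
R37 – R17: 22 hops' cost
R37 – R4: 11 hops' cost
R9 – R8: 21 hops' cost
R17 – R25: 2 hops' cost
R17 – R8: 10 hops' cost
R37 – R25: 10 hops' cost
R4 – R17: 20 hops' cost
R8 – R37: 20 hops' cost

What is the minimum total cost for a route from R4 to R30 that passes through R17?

27 hops' cost

Best R4 to R17: R4–R8–R17 costing 14
Best R17 to R30: R17–R25–R30 costing 13
Total via R17: 14 + 13 = 27 hops' cost.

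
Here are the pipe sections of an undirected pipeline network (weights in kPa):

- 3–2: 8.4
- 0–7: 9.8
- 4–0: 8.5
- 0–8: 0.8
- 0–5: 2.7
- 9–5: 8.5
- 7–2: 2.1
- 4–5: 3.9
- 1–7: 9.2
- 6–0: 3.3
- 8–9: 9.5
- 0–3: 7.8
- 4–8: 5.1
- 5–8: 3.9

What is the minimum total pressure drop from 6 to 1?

22.3 kPa

Running Dijkstra from 6:
6: 0
0: 3.3  (via 6)
8: 4.1  (via 0)
5: 6  (via 0)
4: 9.2  (via 8)
3: 11.1  (via 0)
7: 13.1  (via 0)
9: 13.6  (via 8)
2: 15.2  (via 7)
1: 22.3  (via 7)
Shortest route: 6 → 0 → 7 → 1 = 22.3 kPa.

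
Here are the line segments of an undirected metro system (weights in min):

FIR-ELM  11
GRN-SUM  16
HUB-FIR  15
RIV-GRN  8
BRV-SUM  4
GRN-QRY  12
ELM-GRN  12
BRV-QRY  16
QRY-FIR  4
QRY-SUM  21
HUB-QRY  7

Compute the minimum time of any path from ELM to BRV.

Compare a few routes:
ELM–FIR–QRY–BRV: 11+4+16 = 31
ELM–GRN–QRY–BRV: 12+12+16 = 40
ELM–FIR–QRY–SUM–BRV: 11+4+21+4 = 40
ELM–GRN–SUM–BRV: 12+16+4 = 32
Cheapest is ELM–FIR–QRY–BRV at 31 min.

31 min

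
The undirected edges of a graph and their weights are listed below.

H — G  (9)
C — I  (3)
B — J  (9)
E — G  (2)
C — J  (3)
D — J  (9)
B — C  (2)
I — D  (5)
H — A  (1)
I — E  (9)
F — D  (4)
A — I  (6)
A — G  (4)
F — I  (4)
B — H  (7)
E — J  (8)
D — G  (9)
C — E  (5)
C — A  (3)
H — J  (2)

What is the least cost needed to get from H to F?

Candidate routes:
H → J → C → I → F: 2+3+3+4 = 12
H → J → D → F: 2+9+4 = 15
H → A → I → F: 1+6+4 = 11
H → B → C → I → F: 7+2+3+4 = 16
Cheapest is H → A → I → F at 11.

11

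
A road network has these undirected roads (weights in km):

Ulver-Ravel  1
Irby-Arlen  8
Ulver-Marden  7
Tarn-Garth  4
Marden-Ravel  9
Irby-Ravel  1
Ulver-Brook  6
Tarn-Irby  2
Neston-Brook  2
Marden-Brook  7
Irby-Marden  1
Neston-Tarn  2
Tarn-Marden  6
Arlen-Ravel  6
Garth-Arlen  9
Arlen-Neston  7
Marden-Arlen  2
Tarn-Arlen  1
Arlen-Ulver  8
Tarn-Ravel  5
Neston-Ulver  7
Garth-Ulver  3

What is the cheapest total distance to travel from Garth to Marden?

6 km

Running Dijkstra from Garth:
Garth: 0
Ulver: 3  (via Garth)
Ravel: 4  (via Ulver)
Tarn: 4  (via Garth)
Irby: 5  (via Ravel)
Arlen: 5  (via Tarn)
Neston: 6  (via Tarn)
Marden: 6  (via Irby)
Shortest route: Garth → Ulver → Ravel → Irby → Marden = 6 km.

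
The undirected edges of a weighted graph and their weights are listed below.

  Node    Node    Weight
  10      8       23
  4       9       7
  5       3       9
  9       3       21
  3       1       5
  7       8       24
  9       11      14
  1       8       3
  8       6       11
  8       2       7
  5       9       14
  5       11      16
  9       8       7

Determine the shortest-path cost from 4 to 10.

37

Enumerating some paths:
4–9–3–1–8–10: 7+21+5+3+23 = 59
4–9–5–3–1–8–10: 7+14+9+5+3+23 = 61
4–9–8–10: 7+7+23 = 37
Cheapest is 4–9–8–10 at 37.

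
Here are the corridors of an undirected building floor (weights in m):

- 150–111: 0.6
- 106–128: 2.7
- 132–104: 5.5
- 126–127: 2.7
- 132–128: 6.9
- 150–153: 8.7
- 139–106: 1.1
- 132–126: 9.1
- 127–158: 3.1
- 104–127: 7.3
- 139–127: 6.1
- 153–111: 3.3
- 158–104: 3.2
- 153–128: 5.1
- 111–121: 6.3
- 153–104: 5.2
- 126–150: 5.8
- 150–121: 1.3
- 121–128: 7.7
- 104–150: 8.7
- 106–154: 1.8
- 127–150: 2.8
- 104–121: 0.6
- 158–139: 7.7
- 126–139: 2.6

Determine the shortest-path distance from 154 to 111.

11.6 m

Running Dijkstra from 154:
154: 0
106: 1.8  (via 154)
139: 2.9  (via 106)
128: 4.5  (via 106)
126: 5.5  (via 139)
127: 8.2  (via 126)
153: 9.6  (via 128)
158: 10.6  (via 139)
150: 11  (via 127)
132: 11.4  (via 128)
111: 11.6  (via 150)
Shortest route: 154–106–139–126–127–150–111 = 11.6 m.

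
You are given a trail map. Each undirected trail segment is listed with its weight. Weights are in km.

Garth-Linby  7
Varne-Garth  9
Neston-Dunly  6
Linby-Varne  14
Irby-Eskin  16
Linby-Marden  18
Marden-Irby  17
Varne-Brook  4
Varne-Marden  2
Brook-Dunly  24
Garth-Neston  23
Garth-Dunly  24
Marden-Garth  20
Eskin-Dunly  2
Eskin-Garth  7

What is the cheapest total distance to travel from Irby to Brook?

23 km

Shortest distances from Irby:
Irby: 0
Eskin: 16  (via Irby)
Marden: 17  (via Irby)
Dunly: 18  (via Eskin)
Varne: 19  (via Marden)
Garth: 23  (via Eskin)
Brook: 23  (via Varne)
Shortest route: Irby–Marden–Varne–Brook = 23 km.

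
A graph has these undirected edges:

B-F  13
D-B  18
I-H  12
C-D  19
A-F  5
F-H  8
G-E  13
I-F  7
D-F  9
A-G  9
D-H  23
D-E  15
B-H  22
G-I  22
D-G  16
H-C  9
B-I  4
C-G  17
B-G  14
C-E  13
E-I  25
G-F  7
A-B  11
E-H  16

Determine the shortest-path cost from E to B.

Shortest distances from E:
E: 0
C: 13  (via E)
G: 13  (via E)
D: 15  (via E)
H: 16  (via E)
F: 20  (via G)
A: 22  (via G)
I: 25  (via E)
B: 27  (via G)
Shortest route: E–G–B = 27.

27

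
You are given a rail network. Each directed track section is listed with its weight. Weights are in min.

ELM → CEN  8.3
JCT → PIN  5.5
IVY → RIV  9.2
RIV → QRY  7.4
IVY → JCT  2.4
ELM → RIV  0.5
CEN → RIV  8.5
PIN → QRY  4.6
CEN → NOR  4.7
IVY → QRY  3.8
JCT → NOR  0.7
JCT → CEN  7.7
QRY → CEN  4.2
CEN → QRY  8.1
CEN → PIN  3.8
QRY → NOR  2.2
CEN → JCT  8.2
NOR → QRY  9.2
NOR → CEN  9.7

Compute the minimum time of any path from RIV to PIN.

15.4 min

Settle nodes by increasing distance from RIV:
RIV: 0
QRY: 7.4  (via RIV)
NOR: 9.6  (via QRY)
CEN: 11.6  (via QRY)
PIN: 15.4  (via CEN)
Shortest route: RIV → QRY → CEN → PIN = 15.4 min.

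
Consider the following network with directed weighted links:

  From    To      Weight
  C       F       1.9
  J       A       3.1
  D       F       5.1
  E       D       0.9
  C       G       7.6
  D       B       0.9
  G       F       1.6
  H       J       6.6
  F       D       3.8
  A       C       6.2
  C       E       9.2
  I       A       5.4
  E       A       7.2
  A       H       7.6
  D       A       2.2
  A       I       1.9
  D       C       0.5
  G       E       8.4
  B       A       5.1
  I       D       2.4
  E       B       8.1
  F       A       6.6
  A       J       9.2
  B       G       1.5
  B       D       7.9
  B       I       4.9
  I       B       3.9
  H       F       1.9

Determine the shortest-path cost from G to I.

9.5

Settle nodes by increasing distance from G:
G: 0
F: 1.6  (via G)
D: 5.4  (via F)
C: 5.9  (via D)
B: 6.3  (via D)
A: 7.6  (via D)
E: 8.4  (via G)
I: 9.5  (via A)
Shortest route: G → F → D → A → I = 9.5.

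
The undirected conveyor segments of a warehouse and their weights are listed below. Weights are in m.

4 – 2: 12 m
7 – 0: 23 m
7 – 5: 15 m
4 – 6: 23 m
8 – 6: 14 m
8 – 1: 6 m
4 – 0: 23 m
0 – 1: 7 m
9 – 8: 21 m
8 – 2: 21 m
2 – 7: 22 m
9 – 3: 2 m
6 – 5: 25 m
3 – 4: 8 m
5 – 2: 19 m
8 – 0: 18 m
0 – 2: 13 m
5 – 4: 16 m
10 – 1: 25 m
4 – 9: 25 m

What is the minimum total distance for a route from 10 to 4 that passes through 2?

57 m

Shortest 10→2: 10–1–0–2 = 45
Shortest 2→4: 2–4 = 12
Total via 2: 45 + 12 = 57 m.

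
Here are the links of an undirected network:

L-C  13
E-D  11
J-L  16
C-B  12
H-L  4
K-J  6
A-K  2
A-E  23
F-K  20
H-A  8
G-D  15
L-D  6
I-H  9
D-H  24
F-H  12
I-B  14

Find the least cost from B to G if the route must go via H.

48

Shortest B→H: B → I → H = 23
Best H to G: H → L → D → G costing 25
Total via H: 23 + 25 = 48.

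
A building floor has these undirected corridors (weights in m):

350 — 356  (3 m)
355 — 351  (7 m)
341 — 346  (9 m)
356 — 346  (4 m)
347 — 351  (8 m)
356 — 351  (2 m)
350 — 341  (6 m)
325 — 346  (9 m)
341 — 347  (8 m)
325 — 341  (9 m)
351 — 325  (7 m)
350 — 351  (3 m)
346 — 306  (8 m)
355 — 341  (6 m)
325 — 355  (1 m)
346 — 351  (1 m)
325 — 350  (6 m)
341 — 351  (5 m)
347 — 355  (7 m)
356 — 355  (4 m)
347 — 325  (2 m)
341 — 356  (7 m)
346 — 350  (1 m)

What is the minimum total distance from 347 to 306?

17 m

Running Dijkstra from 347:
347: 0
325: 2  (via 347)
355: 3  (via 325)
356: 7  (via 355)
341: 8  (via 347)
351: 8  (via 347)
350: 8  (via 325)
346: 9  (via 351)
306: 17  (via 346)
Shortest route: 347–351–346–306 = 17 m.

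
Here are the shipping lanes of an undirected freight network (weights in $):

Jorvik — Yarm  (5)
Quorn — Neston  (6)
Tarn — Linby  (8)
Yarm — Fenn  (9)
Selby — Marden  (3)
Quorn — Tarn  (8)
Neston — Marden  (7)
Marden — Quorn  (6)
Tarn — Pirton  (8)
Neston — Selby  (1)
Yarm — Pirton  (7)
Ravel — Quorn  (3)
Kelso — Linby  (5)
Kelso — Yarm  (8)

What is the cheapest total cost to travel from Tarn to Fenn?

Shortest distances from Tarn:
Tarn: 0
Linby: 8  (via Tarn)
Pirton: 8  (via Tarn)
Quorn: 8  (via Tarn)
Ravel: 11  (via Quorn)
Kelso: 13  (via Linby)
Neston: 14  (via Quorn)
Marden: 14  (via Quorn)
Selby: 15  (via Neston)
Yarm: 15  (via Pirton)
Jorvik: 20  (via Yarm)
Fenn: 24  (via Yarm)
Shortest route: Tarn → Pirton → Yarm → Fenn = $24.

$24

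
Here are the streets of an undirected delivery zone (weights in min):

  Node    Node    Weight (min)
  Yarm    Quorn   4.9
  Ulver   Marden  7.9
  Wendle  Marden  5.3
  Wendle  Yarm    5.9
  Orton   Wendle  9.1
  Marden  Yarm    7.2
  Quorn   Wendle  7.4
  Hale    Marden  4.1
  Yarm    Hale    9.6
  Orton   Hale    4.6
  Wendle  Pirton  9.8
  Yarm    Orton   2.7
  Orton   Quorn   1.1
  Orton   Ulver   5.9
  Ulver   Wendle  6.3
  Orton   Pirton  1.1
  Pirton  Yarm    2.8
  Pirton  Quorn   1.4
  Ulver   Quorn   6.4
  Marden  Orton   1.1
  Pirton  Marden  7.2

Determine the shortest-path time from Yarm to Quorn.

Enumerating some paths:
Yarm–Orton–Quorn: 2.7+1.1 = 3.8
Yarm–Quorn: 4.9 = 4.9
Yarm–Pirton–Quorn: 2.8+1.4 = 4.2
The minimum is 3.8 min via Yarm–Orton–Quorn.

3.8 min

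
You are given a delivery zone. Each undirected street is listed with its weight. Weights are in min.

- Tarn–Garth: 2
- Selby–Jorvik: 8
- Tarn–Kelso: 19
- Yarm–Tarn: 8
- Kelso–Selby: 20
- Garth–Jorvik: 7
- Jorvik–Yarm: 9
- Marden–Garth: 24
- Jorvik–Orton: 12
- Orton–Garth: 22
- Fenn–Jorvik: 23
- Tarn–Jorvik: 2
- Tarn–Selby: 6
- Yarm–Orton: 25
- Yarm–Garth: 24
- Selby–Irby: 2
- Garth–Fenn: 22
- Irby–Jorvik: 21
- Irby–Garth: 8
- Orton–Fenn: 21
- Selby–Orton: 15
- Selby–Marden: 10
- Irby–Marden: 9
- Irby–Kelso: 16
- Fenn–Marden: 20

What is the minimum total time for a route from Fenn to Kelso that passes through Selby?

48 min

Shortest Fenn→Selby: Fenn–Marden–Selby = 30
Best Selby to Kelso: Selby–Irby–Kelso costing 18
Total via Selby: 30 + 18 = 48 min.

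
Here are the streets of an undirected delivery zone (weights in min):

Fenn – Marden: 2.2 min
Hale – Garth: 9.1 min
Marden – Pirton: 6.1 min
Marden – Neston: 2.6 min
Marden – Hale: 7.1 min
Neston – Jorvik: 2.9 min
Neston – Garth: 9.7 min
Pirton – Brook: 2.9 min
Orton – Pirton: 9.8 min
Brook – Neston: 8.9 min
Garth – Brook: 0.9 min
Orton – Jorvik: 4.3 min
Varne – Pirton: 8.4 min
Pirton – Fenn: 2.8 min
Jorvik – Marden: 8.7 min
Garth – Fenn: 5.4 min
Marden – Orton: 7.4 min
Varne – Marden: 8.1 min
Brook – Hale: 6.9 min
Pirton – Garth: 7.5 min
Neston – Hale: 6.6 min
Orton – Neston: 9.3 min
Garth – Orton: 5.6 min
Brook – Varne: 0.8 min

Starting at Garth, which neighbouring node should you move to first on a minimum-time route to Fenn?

Fenn

Candidate routes:
Garth → Brook → Varne → Marden → Fenn: 0.9+0.8+8.1+2.2 = 12
Garth → Pirton → Fenn: 7.5+2.8 = 10.3
Garth → Fenn: 5.4 = 5.4
Garth → Brook → Pirton → Fenn: 0.9+2.9+2.8 = 6.6
Cheapest is Garth → Fenn at 5.4 min.
So from Garth the first move is to Fenn.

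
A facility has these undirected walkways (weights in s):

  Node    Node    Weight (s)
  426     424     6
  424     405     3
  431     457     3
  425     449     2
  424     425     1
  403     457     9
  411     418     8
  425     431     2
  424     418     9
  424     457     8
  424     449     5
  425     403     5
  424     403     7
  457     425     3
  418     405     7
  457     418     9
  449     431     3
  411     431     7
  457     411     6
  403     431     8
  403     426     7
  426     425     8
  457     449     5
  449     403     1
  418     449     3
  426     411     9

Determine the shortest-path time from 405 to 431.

6 s

Settle nodes by increasing distance from 405:
405: 0
424: 3  (via 405)
425: 4  (via 424)
431: 6  (via 425)
Shortest route: 405–424–425–431 = 6 s.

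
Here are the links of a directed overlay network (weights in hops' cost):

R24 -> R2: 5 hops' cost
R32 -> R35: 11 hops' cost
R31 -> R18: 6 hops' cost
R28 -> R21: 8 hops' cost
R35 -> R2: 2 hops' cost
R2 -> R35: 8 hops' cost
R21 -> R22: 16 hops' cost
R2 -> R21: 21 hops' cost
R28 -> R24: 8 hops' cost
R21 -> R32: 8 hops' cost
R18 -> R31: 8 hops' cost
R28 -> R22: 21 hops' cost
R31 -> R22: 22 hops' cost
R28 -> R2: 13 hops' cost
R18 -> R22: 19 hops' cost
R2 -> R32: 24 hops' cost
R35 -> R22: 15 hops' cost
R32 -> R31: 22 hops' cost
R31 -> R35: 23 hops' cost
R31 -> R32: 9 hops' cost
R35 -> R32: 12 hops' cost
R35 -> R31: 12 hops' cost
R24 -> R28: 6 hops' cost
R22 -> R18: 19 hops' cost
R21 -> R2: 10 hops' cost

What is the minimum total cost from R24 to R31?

25 hops' cost

Compare a few routes:
R24 → R2 → R35 → R31: 5+8+12 = 25
R24 → R28 → R21 → R32 → R31: 6+8+8+22 = 44
R24 → R28 → R21 → R2 → R35 → R31: 6+8+10+8+12 = 44
R24 → R28 → R2 → R35 → R31: 6+13+8+12 = 39
Cheapest is R24 → R2 → R35 → R31 at 25 hops' cost.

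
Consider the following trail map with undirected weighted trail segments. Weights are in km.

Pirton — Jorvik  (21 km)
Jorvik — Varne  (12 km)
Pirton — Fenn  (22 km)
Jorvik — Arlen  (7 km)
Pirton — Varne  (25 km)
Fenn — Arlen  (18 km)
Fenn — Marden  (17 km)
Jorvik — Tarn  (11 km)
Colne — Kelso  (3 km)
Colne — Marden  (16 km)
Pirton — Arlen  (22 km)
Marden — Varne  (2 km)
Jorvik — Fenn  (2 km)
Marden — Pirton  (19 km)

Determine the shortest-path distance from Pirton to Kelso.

38 km

Running Dijkstra from Pirton:
Pirton: 0
Marden: 19  (via Pirton)
Varne: 21  (via Marden)
Jorvik: 21  (via Pirton)
Arlen: 22  (via Pirton)
Fenn: 22  (via Pirton)
Tarn: 32  (via Jorvik)
Colne: 35  (via Marden)
Kelso: 38  (via Colne)
Shortest route: Pirton → Marden → Colne → Kelso = 38 km.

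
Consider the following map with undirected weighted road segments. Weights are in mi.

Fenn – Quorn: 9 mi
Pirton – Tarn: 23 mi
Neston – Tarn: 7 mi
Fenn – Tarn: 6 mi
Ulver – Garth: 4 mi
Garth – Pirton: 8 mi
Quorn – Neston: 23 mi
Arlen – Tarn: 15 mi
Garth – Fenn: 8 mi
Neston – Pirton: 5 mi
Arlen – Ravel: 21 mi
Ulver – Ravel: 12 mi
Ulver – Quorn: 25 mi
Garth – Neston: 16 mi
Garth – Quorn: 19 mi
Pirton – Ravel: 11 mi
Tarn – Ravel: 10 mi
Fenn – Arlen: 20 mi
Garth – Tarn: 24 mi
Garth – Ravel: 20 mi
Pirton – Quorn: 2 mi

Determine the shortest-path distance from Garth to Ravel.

Settle nodes by increasing distance from Garth:
Garth: 0
Ulver: 4  (via Garth)
Pirton: 8  (via Garth)
Fenn: 8  (via Garth)
Quorn: 10  (via Pirton)
Neston: 13  (via Pirton)
Tarn: 14  (via Fenn)
Ravel: 16  (via Ulver)
Shortest route: Garth → Ulver → Ravel = 16 mi.

16 mi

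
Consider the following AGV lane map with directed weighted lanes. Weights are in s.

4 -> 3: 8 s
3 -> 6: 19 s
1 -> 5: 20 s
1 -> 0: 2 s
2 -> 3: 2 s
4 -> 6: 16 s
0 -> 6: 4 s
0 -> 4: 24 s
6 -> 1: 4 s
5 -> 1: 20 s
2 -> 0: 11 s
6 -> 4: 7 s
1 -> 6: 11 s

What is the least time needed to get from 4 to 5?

40 s

Running Dijkstra from 4:
4: 0
3: 8  (via 4)
6: 16  (via 4)
1: 20  (via 6)
0: 22  (via 1)
5: 40  (via 1)
Shortest route: 4–6–1–5 = 40 s.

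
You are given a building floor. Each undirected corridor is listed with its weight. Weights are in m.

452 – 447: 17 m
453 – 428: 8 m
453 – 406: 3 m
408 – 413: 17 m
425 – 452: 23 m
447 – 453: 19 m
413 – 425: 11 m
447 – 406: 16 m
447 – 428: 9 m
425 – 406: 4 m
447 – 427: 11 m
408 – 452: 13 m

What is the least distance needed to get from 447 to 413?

31 m

Running Dijkstra from 447:
447: 0
428: 9  (via 447)
427: 11  (via 447)
406: 16  (via 447)
452: 17  (via 447)
453: 17  (via 428)
425: 20  (via 406)
408: 30  (via 452)
413: 31  (via 425)
Shortest route: 447–406–425–413 = 31 m.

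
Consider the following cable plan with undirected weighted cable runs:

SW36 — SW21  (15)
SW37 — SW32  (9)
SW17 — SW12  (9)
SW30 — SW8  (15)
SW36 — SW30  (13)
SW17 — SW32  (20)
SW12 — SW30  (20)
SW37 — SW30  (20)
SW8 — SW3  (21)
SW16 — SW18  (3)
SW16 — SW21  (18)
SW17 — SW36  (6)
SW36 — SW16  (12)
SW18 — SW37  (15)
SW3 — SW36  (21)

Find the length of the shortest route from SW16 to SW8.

40

Shortest distances from SW16:
SW16: 0
SW18: 3  (via SW16)
SW36: 12  (via SW16)
SW37: 18  (via SW18)
SW17: 18  (via SW36)
SW21: 18  (via SW16)
SW30: 25  (via SW36)
SW32: 27  (via SW37)
SW12: 27  (via SW17)
SW3: 33  (via SW36)
SW8: 40  (via SW30)
Shortest route: SW16–SW36–SW30–SW8 = 40.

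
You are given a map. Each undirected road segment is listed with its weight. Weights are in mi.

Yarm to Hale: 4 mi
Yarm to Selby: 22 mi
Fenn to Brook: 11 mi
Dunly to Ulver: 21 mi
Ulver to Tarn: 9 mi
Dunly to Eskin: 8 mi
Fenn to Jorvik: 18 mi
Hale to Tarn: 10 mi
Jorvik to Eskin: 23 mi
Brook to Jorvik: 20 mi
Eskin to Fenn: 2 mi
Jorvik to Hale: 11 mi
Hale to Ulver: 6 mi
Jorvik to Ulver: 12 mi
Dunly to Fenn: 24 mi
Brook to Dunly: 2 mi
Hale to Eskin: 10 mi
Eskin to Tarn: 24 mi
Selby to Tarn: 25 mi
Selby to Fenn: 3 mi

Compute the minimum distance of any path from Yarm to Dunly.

Candidate routes:
Yarm → Hale → Ulver → Dunly: 4+6+21 = 31
Yarm → Hale → Eskin → Fenn → Brook → Dunly: 4+10+2+11+2 = 29
Yarm → Hale → Eskin → Dunly: 4+10+8 = 22
Cheapest is Yarm → Hale → Eskin → Dunly at 22 mi.

22 mi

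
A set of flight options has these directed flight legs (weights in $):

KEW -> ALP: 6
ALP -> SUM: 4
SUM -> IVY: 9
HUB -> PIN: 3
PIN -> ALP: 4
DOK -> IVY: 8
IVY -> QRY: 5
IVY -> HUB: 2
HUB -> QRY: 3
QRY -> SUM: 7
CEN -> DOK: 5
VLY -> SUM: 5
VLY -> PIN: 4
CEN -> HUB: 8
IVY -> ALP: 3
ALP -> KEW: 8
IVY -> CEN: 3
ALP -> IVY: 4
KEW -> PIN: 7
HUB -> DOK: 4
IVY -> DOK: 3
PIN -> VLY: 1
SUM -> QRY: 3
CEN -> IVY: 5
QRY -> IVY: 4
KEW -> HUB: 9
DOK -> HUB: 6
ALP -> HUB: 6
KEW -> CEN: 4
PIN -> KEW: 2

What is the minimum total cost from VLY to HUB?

$14

Candidate routes:
VLY–SUM–IVY–HUB: 5+9+2 = 16
VLY–PIN–KEW–HUB: 4+2+9 = 15
VLY–PIN–ALP–HUB: 4+4+6 = 14
The minimum is $14 via VLY–PIN–ALP–HUB.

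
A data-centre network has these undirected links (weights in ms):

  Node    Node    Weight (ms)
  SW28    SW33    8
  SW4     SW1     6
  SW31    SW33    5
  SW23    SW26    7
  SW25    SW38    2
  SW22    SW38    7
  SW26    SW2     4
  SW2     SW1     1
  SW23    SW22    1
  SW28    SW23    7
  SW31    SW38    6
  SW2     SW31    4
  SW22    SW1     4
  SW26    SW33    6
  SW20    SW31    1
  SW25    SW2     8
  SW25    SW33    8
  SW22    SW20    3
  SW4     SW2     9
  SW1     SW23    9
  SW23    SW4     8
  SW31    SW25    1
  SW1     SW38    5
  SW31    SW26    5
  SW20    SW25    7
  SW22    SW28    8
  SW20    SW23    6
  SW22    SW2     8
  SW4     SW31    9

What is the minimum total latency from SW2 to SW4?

Running Dijkstra from SW2:
SW2: 0
SW1: 1  (via SW2)
SW31: 4  (via SW2)
SW26: 4  (via SW2)
SW25: 5  (via SW31)
SW22: 5  (via SW1)
SW20: 5  (via SW31)
SW23: 6  (via SW22)
SW38: 6  (via SW1)
SW4: 7  (via SW1)
Shortest route: SW2 → SW1 → SW4 = 7 ms.

7 ms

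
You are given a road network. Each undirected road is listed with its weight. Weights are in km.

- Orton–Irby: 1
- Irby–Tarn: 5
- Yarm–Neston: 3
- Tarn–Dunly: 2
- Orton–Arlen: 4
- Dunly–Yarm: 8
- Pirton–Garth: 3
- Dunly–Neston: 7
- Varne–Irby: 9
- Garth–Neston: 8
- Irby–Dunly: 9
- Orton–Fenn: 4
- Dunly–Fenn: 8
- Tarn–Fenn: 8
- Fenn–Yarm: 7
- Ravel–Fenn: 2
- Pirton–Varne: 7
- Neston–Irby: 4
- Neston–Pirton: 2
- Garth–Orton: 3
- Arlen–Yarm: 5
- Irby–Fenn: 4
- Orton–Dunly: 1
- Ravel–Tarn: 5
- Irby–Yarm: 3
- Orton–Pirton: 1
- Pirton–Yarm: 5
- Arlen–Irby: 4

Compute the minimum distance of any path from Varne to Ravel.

14 km

Compare a few routes:
Varne–Irby–Fenn–Ravel: 9+4+2 = 15
Varne–Pirton–Orton–Fenn–Ravel: 7+1+4+2 = 14
Cheapest is Varne–Pirton–Orton–Fenn–Ravel at 14 km.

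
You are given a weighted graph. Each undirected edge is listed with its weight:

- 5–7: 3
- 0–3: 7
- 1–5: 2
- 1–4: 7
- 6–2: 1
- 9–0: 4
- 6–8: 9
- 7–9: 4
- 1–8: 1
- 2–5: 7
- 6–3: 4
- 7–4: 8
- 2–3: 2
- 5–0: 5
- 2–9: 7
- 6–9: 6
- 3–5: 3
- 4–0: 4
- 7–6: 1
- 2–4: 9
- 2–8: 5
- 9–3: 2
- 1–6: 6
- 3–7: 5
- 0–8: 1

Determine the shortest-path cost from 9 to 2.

4

Running Dijkstra from 9:
9: 0
3: 2  (via 9)
0: 4  (via 9)
2: 4  (via 3)
Shortest route: 9 → 3 → 2 = 4.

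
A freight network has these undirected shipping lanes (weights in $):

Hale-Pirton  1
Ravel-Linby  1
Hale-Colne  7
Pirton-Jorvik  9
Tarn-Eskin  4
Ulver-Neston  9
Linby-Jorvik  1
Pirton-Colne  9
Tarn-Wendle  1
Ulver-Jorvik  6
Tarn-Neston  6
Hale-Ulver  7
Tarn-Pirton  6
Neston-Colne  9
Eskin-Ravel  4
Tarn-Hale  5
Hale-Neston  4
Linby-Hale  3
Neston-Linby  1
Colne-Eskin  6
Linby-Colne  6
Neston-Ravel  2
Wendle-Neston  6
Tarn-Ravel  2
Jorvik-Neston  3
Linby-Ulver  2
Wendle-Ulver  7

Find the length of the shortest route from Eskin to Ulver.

$7

Enumerating some paths:
Eskin–Ravel–Linby–Ulver: 4+1+2 = 7
Eskin–Tarn–Ravel–Linby–Ulver: 4+2+1+2 = 9
Eskin–Tarn–Ravel–Neston–Linby–Ulver: 4+2+2+1+2 = 11
Eskin–Ravel–Neston–Linby–Ulver: 4+2+1+2 = 9
The minimum is $7 via Eskin–Ravel–Linby–Ulver.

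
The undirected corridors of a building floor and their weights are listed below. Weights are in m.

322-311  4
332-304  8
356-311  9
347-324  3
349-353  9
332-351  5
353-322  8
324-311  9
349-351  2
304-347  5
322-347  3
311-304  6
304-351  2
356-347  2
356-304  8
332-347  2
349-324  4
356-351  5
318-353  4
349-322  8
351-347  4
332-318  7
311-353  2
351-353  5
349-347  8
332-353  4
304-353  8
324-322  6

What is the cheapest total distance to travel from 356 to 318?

Candidate routes:
356 → 351 → 353 → 318: 5+5+4 = 14
356 → 311 → 353 → 318: 9+2+4 = 15
356 → 347 → 332 → 318: 2+2+7 = 11
356 → 347 → 332 → 353 → 318: 2+2+4+4 = 12
Cheapest is 356 → 347 → 332 → 318 at 11 m.

11 m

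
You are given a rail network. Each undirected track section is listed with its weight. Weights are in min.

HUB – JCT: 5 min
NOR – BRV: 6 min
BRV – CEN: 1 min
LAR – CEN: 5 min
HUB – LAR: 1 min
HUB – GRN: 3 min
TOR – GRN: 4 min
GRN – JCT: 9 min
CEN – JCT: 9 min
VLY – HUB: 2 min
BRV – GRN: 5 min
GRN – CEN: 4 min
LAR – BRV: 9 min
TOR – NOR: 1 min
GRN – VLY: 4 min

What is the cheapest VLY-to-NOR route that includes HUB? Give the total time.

10 min

Best VLY to HUB: VLY–HUB costing 2
Best HUB to NOR: HUB–GRN–TOR–NOR costing 8
Total via HUB: 2 + 8 = 10 min.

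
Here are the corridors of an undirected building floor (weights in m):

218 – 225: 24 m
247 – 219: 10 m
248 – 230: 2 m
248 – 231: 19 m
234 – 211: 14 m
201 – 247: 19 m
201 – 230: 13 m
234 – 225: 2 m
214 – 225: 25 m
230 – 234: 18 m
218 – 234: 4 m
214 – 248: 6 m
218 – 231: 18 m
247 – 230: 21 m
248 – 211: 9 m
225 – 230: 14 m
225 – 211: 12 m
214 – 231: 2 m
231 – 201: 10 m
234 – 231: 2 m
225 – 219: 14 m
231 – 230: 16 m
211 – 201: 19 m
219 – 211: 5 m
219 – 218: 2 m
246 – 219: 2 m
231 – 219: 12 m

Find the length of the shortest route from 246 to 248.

16 m

Shortest distances from 246:
246: 0
219: 2  (via 246)
218: 4  (via 219)
211: 7  (via 219)
234: 8  (via 218)
225: 10  (via 234)
231: 10  (via 234)
214: 12  (via 231)
247: 12  (via 219)
248: 16  (via 211)
Shortest route: 246 → 219 → 211 → 248 = 16 m.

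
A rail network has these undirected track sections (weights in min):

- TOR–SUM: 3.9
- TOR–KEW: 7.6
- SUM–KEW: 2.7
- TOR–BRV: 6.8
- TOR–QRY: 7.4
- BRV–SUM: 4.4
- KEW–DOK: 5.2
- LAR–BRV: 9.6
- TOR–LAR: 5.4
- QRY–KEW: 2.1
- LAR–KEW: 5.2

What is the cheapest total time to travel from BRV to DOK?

12.3 min

Settle nodes by increasing distance from BRV:
BRV: 0
SUM: 4.4  (via BRV)
TOR: 6.8  (via BRV)
KEW: 7.1  (via SUM)
QRY: 9.2  (via KEW)
LAR: 9.6  (via BRV)
DOK: 12.3  (via KEW)
Shortest route: BRV → SUM → KEW → DOK = 12.3 min.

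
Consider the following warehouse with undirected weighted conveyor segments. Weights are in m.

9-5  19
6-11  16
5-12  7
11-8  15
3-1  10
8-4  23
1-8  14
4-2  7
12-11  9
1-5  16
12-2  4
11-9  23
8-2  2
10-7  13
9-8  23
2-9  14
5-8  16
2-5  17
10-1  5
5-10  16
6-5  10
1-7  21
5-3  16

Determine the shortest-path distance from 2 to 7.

Shortest distances from 2:
2: 0
8: 2  (via 2)
12: 4  (via 2)
4: 7  (via 2)
5: 11  (via 12)
11: 13  (via 12)
9: 14  (via 2)
1: 16  (via 8)
6: 21  (via 5)
10: 21  (via 1)
3: 26  (via 1)
7: 34  (via 10)
Shortest route: 2 → 8 → 1 → 10 → 7 = 34 m.

34 m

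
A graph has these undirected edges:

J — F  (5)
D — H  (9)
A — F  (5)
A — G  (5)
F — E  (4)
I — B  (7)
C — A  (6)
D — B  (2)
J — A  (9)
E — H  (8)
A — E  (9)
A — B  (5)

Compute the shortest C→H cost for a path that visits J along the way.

Best C to J: C–A–J costing 15
Shortest J→H: J–F–E–H = 17
Total via J: 15 + 17 = 32.

32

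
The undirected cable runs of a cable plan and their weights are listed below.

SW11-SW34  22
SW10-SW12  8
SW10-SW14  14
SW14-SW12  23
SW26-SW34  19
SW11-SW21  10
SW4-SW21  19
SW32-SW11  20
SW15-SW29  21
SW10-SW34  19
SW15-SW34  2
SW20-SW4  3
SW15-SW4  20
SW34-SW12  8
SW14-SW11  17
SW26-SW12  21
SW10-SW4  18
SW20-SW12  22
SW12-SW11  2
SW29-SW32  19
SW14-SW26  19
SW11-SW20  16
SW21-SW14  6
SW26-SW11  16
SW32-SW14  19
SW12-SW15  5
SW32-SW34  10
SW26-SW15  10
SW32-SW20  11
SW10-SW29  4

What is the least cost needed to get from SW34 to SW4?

Shortest distances from SW34:
SW34: 0
SW15: 2  (via SW34)
SW12: 7  (via SW15)
SW11: 9  (via SW12)
SW32: 10  (via SW34)
SW26: 12  (via SW15)
SW10: 15  (via SW12)
SW29: 19  (via SW10)
SW21: 19  (via SW11)
SW20: 21  (via SW32)
SW4: 22  (via SW15)
Shortest route: SW34–SW15–SW4 = 22.

22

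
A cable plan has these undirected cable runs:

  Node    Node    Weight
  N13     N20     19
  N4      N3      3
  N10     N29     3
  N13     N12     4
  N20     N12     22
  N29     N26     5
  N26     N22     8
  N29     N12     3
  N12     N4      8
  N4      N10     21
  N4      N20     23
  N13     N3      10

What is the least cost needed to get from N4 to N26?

Enumerating some paths:
N4 → N3 → N13 → N12 → N29 → N26: 3+10+4+3+5 = 25
N4 → N12 → N29 → N26: 8+3+5 = 16
The minimum is 16 via N4 → N12 → N29 → N26.

16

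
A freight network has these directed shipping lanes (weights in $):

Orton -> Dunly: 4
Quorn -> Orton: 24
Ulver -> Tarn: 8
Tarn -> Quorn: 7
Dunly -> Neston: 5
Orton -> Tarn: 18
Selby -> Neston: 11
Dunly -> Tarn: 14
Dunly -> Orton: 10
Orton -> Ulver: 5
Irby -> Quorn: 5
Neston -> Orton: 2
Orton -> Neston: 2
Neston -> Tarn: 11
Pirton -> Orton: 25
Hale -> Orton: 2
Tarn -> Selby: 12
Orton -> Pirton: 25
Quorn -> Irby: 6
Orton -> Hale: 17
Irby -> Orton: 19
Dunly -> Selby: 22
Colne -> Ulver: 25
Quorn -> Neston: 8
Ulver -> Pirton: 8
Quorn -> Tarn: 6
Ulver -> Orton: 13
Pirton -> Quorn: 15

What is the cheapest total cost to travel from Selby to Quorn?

Shortest distances from Selby:
Selby: 0
Neston: 11  (via Selby)
Orton: 13  (via Neston)
Dunly: 17  (via Orton)
Ulver: 18  (via Orton)
Tarn: 22  (via Neston)
Pirton: 26  (via Ulver)
Quorn: 29  (via Tarn)
Shortest route: Selby → Neston → Tarn → Quorn = $29.

$29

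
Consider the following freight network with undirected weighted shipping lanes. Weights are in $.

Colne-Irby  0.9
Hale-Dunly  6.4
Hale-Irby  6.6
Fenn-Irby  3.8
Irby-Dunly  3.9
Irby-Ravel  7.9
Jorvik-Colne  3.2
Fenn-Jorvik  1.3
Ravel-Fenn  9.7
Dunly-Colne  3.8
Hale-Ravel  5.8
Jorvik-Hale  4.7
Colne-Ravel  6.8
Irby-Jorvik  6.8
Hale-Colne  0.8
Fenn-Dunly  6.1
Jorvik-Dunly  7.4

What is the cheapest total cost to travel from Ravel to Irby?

Running Dijkstra from Ravel:
Ravel: 0
Hale: 5.8  (via Ravel)
Colne: 6.6  (via Hale)
Irby: 7.5  (via Colne)
Shortest route: Ravel–Hale–Colne–Irby = $7.5.

$7.5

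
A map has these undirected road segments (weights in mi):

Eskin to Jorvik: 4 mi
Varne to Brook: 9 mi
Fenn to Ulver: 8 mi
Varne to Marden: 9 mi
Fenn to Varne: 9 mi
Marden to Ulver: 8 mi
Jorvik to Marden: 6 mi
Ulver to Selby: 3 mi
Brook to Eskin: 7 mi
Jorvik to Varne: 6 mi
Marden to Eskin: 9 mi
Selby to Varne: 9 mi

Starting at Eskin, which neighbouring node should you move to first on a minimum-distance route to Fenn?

Enumerating some paths:
Eskin–Brook–Varne–Fenn: 7+9+9 = 25
Eskin–Jorvik–Varne–Fenn: 4+6+9 = 19
The minimum is 19 mi via Eskin–Jorvik–Varne–Fenn.
So from Eskin the first move is to Jorvik.

Jorvik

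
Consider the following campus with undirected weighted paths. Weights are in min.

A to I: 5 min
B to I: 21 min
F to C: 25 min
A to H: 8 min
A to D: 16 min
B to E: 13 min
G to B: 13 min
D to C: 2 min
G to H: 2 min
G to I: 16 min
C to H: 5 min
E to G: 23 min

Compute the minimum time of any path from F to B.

45 min

Running Dijkstra from F:
F: 0
C: 25  (via F)
D: 27  (via C)
H: 30  (via C)
G: 32  (via H)
A: 38  (via H)
I: 43  (via A)
B: 45  (via G)
Shortest route: F → C → H → G → B = 45 min.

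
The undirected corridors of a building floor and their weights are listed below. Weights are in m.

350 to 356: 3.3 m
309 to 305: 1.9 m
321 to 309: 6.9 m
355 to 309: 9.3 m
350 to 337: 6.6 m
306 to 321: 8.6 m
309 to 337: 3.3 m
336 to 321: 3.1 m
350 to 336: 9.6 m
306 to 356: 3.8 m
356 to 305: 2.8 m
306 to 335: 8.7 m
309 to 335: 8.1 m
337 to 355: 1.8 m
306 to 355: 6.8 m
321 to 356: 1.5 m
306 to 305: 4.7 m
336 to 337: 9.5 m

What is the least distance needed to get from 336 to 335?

Settle nodes by increasing distance from 336:
336: 0
321: 3.1  (via 336)
356: 4.6  (via 321)
305: 7.4  (via 356)
350: 7.9  (via 356)
306: 8.4  (via 356)
309: 9.3  (via 305)
337: 9.5  (via 336)
355: 11.3  (via 337)
335: 17.1  (via 306)
Shortest route: 336–321–356–306–335 = 17.1 m.

17.1 m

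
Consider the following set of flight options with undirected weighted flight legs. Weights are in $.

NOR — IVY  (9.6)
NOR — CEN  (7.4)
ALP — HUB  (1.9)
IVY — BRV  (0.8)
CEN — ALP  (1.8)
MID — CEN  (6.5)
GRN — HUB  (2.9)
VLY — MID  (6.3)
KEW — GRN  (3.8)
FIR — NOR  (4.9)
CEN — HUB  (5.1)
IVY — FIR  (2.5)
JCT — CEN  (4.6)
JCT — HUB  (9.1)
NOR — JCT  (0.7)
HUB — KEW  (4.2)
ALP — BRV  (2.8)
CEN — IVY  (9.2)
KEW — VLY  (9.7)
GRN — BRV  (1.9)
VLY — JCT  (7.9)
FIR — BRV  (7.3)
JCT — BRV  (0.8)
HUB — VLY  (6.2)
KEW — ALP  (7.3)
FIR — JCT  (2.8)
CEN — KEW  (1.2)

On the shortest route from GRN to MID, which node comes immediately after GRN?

Enumerating some paths:
GRN–HUB–ALP–CEN–MID: 2.9+1.9+1.8+6.5 = 13.1
GRN–KEW–CEN–MID: 3.8+1.2+6.5 = 11.5
GRN–BRV–ALP–CEN–MID: 1.9+2.8+1.8+6.5 = 13
The minimum is $11.5 via GRN–KEW–CEN–MID.
So from GRN the first move is to KEW.

KEW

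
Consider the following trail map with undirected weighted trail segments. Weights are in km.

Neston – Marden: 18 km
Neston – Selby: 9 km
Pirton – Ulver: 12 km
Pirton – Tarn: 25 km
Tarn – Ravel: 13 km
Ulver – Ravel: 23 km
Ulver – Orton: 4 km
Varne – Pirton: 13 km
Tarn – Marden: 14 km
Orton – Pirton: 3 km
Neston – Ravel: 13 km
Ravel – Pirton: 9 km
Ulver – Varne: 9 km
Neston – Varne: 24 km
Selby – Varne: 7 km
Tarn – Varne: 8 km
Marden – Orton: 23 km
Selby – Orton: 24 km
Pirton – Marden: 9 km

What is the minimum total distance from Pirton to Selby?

Enumerating some paths:
Pirton - Orton - Ulver - Varne - Selby: 3+4+9+7 = 23
Pirton - Ulver - Varne - Selby: 12+9+7 = 28
Pirton - Orton - Selby: 3+24 = 27
Pirton - Varne - Selby: 13+7 = 20
The minimum is 20 km via Pirton - Varne - Selby.

20 km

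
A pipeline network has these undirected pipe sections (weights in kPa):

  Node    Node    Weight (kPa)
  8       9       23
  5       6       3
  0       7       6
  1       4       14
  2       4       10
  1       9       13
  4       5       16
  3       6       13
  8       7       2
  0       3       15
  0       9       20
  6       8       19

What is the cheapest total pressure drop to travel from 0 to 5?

Settle nodes by increasing distance from 0:
0: 0
7: 6  (via 0)
8: 8  (via 7)
3: 15  (via 0)
9: 20  (via 0)
6: 27  (via 8)
5: 30  (via 6)
Shortest route: 0 → 7 → 8 → 6 → 5 = 30 kPa.

30 kPa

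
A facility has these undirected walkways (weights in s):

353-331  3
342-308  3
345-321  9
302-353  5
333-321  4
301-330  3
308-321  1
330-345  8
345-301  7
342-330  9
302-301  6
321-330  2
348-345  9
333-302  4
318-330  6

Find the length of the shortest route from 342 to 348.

22 s

Shortest distances from 342:
342: 0
308: 3  (via 342)
321: 4  (via 308)
330: 6  (via 321)
333: 8  (via 321)
301: 9  (via 330)
302: 12  (via 333)
318: 12  (via 330)
345: 13  (via 321)
353: 17  (via 302)
331: 20  (via 353)
348: 22  (via 345)
Shortest route: 342 → 308 → 321 → 345 → 348 = 22 s.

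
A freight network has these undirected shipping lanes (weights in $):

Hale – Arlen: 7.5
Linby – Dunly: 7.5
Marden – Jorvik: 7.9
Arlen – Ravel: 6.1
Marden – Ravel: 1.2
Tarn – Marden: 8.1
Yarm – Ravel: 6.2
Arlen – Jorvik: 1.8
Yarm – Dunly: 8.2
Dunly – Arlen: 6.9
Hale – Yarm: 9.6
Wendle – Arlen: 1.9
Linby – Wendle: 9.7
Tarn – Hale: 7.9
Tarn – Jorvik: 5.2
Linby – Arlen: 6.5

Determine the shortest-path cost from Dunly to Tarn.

Running Dijkstra from Dunly:
Dunly: 0
Arlen: 6.9  (via Dunly)
Linby: 7.5  (via Dunly)
Yarm: 8.2  (via Dunly)
Jorvik: 8.7  (via Arlen)
Wendle: 8.8  (via Arlen)
Ravel: 13  (via Arlen)
Tarn: 13.9  (via Jorvik)
Shortest route: Dunly → Arlen → Jorvik → Tarn = $13.9.

$13.9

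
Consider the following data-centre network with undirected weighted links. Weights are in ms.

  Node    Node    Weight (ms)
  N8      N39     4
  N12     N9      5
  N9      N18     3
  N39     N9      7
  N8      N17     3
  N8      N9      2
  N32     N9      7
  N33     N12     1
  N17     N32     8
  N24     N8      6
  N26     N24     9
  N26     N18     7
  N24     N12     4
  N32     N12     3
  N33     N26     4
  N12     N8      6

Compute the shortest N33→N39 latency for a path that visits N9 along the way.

Best N33 to N9: N33 → N12 → N9 costing 6
Best N9 to N39: N9 → N8 → N39 costing 6
Total via N9: 6 + 6 = 12 ms.

12 ms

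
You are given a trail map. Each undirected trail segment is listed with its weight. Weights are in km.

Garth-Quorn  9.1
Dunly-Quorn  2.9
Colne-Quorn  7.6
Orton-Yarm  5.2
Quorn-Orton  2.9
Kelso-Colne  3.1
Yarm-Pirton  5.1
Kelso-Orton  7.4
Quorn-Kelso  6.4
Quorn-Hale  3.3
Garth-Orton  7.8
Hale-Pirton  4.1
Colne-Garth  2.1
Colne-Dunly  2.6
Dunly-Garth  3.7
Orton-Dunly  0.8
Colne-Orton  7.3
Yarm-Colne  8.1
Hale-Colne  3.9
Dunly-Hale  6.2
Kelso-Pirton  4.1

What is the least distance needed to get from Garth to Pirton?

Settle nodes by increasing distance from Garth:
Garth: 0
Colne: 2.1  (via Garth)
Dunly: 3.7  (via Garth)
Orton: 4.5  (via Dunly)
Kelso: 5.2  (via Colne)
Hale: 6  (via Colne)
Quorn: 6.6  (via Dunly)
Pirton: 9.3  (via Kelso)
Shortest route: Garth–Colne–Kelso–Pirton = 9.3 km.

9.3 km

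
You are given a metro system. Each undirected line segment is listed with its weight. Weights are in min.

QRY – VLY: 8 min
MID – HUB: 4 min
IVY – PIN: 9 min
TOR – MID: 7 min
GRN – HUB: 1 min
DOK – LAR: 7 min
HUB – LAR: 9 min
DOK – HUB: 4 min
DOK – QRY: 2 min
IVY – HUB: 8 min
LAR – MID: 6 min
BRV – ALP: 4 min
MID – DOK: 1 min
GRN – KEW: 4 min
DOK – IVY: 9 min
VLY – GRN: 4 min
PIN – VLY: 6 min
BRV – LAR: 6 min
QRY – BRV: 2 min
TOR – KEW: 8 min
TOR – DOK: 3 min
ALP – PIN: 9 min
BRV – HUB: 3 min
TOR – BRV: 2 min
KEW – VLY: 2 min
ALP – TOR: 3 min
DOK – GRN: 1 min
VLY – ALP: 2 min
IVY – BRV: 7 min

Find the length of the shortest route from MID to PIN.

Compare a few routes:
MID - DOK - GRN - VLY - PIN: 1+1+4+6 = 12
MID - DOK - GRN - KEW - VLY - PIN: 1+1+4+2+6 = 14
MID - HUB - GRN - VLY - PIN: 4+1+4+6 = 15
Cheapest is MID - DOK - GRN - VLY - PIN at 12 min.

12 min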